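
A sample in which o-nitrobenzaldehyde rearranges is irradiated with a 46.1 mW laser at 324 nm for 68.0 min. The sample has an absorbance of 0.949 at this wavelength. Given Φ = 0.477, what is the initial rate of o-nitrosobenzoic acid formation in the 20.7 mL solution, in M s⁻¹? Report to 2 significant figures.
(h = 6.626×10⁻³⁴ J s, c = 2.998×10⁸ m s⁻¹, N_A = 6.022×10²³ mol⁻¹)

2.6×10⁻⁶ M s⁻¹

Photon energy at 324 nm: hc/λ = (6.626×10⁻³⁴)(2.998×10⁸)/(324×10⁻⁹) = 6.131×10⁻¹⁹ J.
Energy delivered: (46.1 mW)(4080 s) = 188.1 J.
Photons incident: 188.1 / 6.131×10⁻¹⁹ = 3.068×10²⁰, i.e. 3.068×10²⁰/6.022×10²³ = 5.095×10⁻⁴ mol.
Fraction absorbed: 1 − 10^(−0.949) = 0.8875.
Photons absorbed: 0.8875 × 5.095×10⁻⁴ = 4.522×10⁻⁴ mol.
Product formed: 0.477 × 4.522×10⁻⁴ = 2.157×10⁻⁴ mol.
Rate: 2.157×10⁻⁴ mol / (4080 s × 0.0207 L) = 2.6×10⁻⁶ M s⁻¹.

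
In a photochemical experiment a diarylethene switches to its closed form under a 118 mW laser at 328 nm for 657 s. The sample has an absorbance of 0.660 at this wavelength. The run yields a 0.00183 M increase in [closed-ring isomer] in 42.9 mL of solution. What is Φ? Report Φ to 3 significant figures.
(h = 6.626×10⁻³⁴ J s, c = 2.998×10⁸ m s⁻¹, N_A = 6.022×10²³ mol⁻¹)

Product: (0.00183 M)(0.0429 L) = 7.851×10⁻⁵ mol.
Photon energy at 328 nm: hc/λ = (6.626×10⁻³⁴)(2.998×10⁸)/(328×10⁻⁹) = 6.056×10⁻¹⁹ J.
Energy delivered: (118 mW)(657 s) = 77.53 J.
Photons incident: 77.53 / 6.056×10⁻¹⁹ = 1.280×10²⁰, i.e. 1.280×10²⁰/6.022×10²³ = 2.126×10⁻⁴ mol.
Fraction absorbed: 1 − 10^(−0.660) = 0.7812.
Photons absorbed: 0.7812 × 2.126×10⁻⁴ = 1.661×10⁻⁴ mol.
Φ = 7.851×10⁻⁵ mol / 1.661×10⁻⁴ mol photons = 0.473.

Φ = 0.473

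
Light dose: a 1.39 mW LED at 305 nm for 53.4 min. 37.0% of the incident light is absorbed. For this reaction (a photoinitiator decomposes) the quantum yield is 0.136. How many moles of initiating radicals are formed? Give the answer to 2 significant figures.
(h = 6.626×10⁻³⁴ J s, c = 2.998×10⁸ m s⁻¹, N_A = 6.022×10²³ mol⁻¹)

Photon energy at 305 nm: hc/λ = (6.626×10⁻³⁴)(2.998×10⁸)/(305×10⁻⁹) = 6.513×10⁻¹⁹ J.
Energy delivered: (1.39 mW)(3204 s) = 4.454 J.
Photons incident: 4.454 / 6.513×10⁻¹⁹ = 6.839×10¹⁸, i.e. 6.839×10¹⁸/6.022×10²³ = 1.136×10⁻⁵ mol.
Photons absorbed: 0.370 × 1.136×10⁻⁵ = 4.203×10⁻⁶ mol.
Product: Φ × n_abs = 0.136 × 4.203×10⁻⁶ = 5.716×10⁻⁷ mol.

5.7×10⁻⁷ mol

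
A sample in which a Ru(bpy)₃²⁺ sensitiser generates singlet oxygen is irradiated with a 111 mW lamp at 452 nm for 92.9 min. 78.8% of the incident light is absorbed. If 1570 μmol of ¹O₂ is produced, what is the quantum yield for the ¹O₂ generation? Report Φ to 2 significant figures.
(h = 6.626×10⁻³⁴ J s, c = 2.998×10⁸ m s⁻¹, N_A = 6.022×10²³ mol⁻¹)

Φ = 0.85

Product: 1570 μmol = 0.00157 mol.
Photon energy at 452 nm: hc/λ = (6.626×10⁻³⁴)(2.998×10⁸)/(452×10⁻⁹) = 4.395×10⁻¹⁹ J.
Energy delivered: (111 mW)(5574 s) = 618.7 J.
Photons incident: 618.7 / 4.395×10⁻¹⁹ = 1.408×10²¹, i.e. 1.408×10²¹/6.022×10²³ = 0.002338 mol.
Photons absorbed: 0.788 × 0.002338 = 0.001842 mol.
Φ = 0.00157 mol / 0.001842 mol photons = 0.85.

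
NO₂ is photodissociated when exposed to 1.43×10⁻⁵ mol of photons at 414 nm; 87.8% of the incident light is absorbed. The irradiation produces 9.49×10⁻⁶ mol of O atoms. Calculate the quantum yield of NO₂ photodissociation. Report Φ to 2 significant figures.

Φ = 0.76

Photons absorbed: 0.878 × 1.43×10⁻⁵ = 1.256×10⁻⁵ mol.
Φ = 9.49×10⁻⁶ mol / 1.256×10⁻⁵ mol photons = 0.76.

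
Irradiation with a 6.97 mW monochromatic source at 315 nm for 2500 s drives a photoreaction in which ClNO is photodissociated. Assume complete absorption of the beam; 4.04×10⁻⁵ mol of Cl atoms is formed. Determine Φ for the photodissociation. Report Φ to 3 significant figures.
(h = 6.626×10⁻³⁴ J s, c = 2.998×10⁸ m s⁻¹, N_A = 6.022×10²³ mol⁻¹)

Photon energy at 315 nm: hc/λ = (6.626×10⁻³⁴)(2.998×10⁸)/(315×10⁻⁹) = 6.306×10⁻¹⁹ J.
Energy delivered: (6.97 mW)(2500 s) = 17.43 J.
Photons incident: 17.43 / 6.306×10⁻¹⁹ = 2.764×10¹⁹, i.e. 2.764×10¹⁹/6.022×10²³ = 4.590×10⁻⁵ mol.
Φ = 4.04×10⁻⁵ mol / 4.590×10⁻⁵ mol photons = 0.880.

Φ = 0.880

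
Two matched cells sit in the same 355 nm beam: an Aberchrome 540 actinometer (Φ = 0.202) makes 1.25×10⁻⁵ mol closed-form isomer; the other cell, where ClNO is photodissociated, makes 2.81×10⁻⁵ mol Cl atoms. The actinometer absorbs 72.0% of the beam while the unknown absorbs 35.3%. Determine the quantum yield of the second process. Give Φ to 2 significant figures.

Photons absorbed by the actinometer: 1.25×10⁻⁵ / 0.202 = 6.188×10⁻⁵ mol.
Incident flux: 6.188×10⁻⁵ / 0.720 = 8.594×10⁻⁵ einstein.
Absorbed by unknown: 0.353 × 8.594×10⁻⁵ = 3.034×10⁻⁵ mol.
Φ(unknown) = 2.81×10⁻⁵ / 3.034×10⁻⁵ = 0.93.

Φ = 0.93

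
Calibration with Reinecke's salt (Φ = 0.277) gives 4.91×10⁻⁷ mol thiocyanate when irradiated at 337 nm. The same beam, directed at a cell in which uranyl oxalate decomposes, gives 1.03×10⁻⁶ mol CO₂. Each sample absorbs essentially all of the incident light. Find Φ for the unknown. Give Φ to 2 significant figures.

Photons absorbed by the actinometer: 4.91×10⁻⁷ / 0.277 = 1.773×10⁻⁶ mol.
Φ(unknown) = 1.03×10⁻⁶ / 1.773×10⁻⁶ = 0.58.

Φ = 0.58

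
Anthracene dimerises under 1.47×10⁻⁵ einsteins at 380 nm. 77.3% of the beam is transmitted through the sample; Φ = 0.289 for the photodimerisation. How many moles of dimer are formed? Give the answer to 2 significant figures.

9.6×10⁻⁷ mol

Fraction absorbed: 1 − 77.3/100 = 0.2270.
Photons absorbed: 0.2270 × 1.47×10⁻⁵ = 3.337×10⁻⁶ mol.
Product: Φ × n_abs = 0.289 × 3.337×10⁻⁶ = 9.644×10⁻⁷ mol.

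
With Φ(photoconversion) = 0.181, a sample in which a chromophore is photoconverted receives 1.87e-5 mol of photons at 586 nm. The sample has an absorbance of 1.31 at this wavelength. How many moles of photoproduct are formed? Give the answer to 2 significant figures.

3.2e-6 mol

Fraction absorbed: 1 − 10^(−1.31) = 0.9510.
Photons absorbed: 0.9510 × 1.87e-5 = 1.778e-5 mol.
Product: Φ × n_abs = 0.181 × 1.778e-5 = 3.218e-6 mol.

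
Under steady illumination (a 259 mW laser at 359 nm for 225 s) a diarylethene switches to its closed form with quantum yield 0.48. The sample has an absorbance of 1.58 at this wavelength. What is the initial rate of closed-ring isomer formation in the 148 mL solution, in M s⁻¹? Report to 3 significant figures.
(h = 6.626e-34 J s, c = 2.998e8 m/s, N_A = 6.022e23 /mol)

Photon energy at 359 nm: hc/λ = (6.626e-34)(2.998e8)/(359e-9) = 5.533e-19 J.
Energy delivered: (259 mW)(225 s) = 58.28 J.
Photons incident: 58.28 / 5.533e-19 = 1.053e20, i.e. 1.053e20/6.022e23 = 1.749e-4 mol.
Fraction absorbed: 1 − 10^(−1.58) = 0.9737.
Photons absorbed: 0.9737 × 1.749e-4 = 1.703e-4 mol.
Product formed: 0.48 × 1.703e-4 = 8.174e-5 mol.
Rate: 8.174e-5 mol / (225 s × 0.148 L) = 2.45e-6 M s⁻¹.

2.45e-6 M s⁻¹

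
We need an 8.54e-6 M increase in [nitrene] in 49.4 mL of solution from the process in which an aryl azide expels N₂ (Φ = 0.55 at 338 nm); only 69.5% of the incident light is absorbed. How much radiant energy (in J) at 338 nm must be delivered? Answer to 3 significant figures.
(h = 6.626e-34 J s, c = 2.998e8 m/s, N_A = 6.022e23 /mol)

0.391 J

Product: (8.54e-6 M)(0.0494 L) = 4.219e-7 mol.
Photons that must be absorbed: 4.219e-7 / 0.55 = 7.671e-7 mol.
Incident photons needed: 7.671e-7 / 0.695 = 1.104e-6 mol.
Photon energy: hc/λ = 5.877e-19 J; per mole, 3.539e5 J mol⁻¹.
Energy required: 1.104e-6 × 3.539e5 = 0.391 J.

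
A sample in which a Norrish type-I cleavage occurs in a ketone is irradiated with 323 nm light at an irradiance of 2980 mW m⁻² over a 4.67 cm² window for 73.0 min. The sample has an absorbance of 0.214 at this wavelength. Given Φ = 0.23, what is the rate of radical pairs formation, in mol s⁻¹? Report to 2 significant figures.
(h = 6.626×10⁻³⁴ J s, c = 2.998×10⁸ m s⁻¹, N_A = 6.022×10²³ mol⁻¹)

Photon energy at 323 nm: hc/λ = (6.626×10⁻³⁴)(2.998×10⁸)/(323×10⁻⁹) = 6.150×10⁻¹⁹ J.
Energy delivered: (2980 mW m⁻²)(4.67×10⁻⁴ m²)(4380 s) = 6.095 J.
Photons incident: 6.095 / 6.150×10⁻¹⁹ = 9.911×10¹⁸, i.e. 9.911×10¹⁸/6.022×10²³ = 1.646×10⁻⁵ mol.
Fraction absorbed: 1 − 10^(−0.214) = 0.3891.
Photons absorbed: 0.3891 × 1.646×10⁻⁵ = 6.405×10⁻⁶ mol.
Product formed: 0.23 × 6.405×10⁻⁶ = 1.473×10⁻⁶ mol.
Rate: 1.473×10⁻⁶ / 4380 s = 3.4×10⁻¹⁰ mol s⁻¹.

3.4×10⁻¹⁰ mol s⁻¹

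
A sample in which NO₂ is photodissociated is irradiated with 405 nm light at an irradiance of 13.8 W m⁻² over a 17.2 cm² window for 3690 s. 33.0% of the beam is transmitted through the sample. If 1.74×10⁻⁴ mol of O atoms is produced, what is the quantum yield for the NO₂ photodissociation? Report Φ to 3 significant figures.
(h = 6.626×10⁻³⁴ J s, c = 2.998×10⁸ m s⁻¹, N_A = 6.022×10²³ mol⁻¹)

Photon energy at 405 nm: hc/λ = (6.626×10⁻³⁴)(2.998×10⁸)/(405×10⁻⁹) = 4.905×10⁻¹⁹ J.
Energy delivered: (13.8 W m⁻²)(17.2×10⁻⁴ m²)(3690 s) = 87.59 J.
Photons incident: 87.59 / 4.905×10⁻¹⁹ = 1.786×10²⁰, i.e. 1.786×10²⁰/6.022×10²³ = 2.966×10⁻⁴ mol.
Fraction absorbed: 1 − 33.0/100 = 0.6700.
Photons absorbed: 0.6700 × 2.966×10⁻⁴ = 1.987×10⁻⁴ mol.
Φ = 1.74×10⁻⁴ mol / 1.987×10⁻⁴ mol photons = 0.876.

Φ = 0.876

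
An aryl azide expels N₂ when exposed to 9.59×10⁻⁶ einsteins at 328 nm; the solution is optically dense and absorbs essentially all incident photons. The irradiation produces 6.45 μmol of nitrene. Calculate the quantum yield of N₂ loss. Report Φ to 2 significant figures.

Φ = 0.67

Product: 6.45 μmol = 6.45×10⁻⁶ mol.
Φ = 6.45×10⁻⁶ mol / 9.59×10⁻⁶ mol photons = 0.67.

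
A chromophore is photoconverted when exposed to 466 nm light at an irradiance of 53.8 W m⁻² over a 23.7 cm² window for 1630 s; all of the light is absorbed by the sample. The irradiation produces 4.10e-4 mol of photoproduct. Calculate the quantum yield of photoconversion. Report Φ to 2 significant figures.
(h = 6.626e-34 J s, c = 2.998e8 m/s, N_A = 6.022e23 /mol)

Photon energy at 466 nm: hc/λ = (6.626e-34)(2.998e8)/(466e-9) = 4.263e-19 J.
Energy delivered: (53.8 W m⁻²)(23.7e-4 m²)(1630 s) = 207.8 J.
Photons incident: 207.8 / 4.263e-19 = 4.875e20, i.e. 4.875e20/6.022e23 = 8.095e-4 mol.
Φ = 4.10e-4 mol / 8.095e-4 mol photons = 0.51.

Φ = 0.51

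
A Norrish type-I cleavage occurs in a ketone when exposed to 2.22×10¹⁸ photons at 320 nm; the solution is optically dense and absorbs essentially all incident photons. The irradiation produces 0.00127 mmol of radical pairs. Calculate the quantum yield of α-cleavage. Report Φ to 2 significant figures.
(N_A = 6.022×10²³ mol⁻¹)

Φ = 0.34

Product: 0.00127 mmol = 1.27×10⁻⁶ mol.
Moles of photons: 2.22×10¹⁸ / 6.022×10²³ = 3.686×10⁻⁶ mol.
Φ = 1.27×10⁻⁶ mol / 3.686×10⁻⁶ mol photons = 0.34.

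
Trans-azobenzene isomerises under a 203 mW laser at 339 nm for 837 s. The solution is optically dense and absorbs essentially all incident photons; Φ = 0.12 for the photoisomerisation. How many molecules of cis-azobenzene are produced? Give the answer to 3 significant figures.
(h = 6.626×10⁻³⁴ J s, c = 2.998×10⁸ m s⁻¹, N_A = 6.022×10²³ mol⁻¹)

3.48×10¹⁹ molecules

Photon energy at 339 nm: hc/λ = (6.626×10⁻³⁴)(2.998×10⁸)/(339×10⁻⁹) = 5.860×10⁻¹⁹ J.
Energy delivered: (203 mW)(837 s) = 169.9 J.
Photons incident: 169.9 / 5.860×10⁻¹⁹ = 2.899×10²⁰, i.e. 2.899×10²⁰/6.022×10²³ = 4.814×10⁻⁴ mol.
Product: Φ × n_abs = 0.12 × 4.814×10⁻⁴ = 5.777×10⁻⁵ mol.
As a count: 5.777×10⁻⁵ × 6.022×10²³ = 3.48×10¹⁹.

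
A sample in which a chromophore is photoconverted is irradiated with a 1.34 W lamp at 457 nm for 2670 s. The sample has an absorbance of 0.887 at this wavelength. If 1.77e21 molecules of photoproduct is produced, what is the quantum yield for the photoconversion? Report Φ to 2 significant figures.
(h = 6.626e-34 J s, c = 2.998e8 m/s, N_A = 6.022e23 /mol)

Φ = 0.25

Product: 1.77e21 / 6.022e23 = 0.002939 mol.
Photon energy at 457 nm: hc/λ = (6.626e-34)(2.998e8)/(457e-9) = 4.347e-19 J.
Energy delivered: (1.34 W)(2670 s) = 3578 J.
Photons incident: 3578 / 4.347e-19 = 8.231e21, i.e. 8.231e21/6.022e23 = 0.01367 mol.
Fraction absorbed: 1 − 10^(−0.887) = 0.8703.
Photons absorbed: 0.8703 × 0.01367 = 0.01190 mol.
Φ = 0.002939 mol / 0.01190 mol photons = 0.25.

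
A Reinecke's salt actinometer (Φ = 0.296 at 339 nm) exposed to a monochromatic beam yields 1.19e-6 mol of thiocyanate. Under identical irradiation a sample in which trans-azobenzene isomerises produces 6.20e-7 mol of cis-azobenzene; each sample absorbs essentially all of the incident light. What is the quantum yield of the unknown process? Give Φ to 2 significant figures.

Φ = 0.15

Photons absorbed by the actinometer: 1.19e-6 / 0.296 = 4.020e-6 mol.
Φ(unknown) = 6.20e-7 / 4.020e-6 = 0.15.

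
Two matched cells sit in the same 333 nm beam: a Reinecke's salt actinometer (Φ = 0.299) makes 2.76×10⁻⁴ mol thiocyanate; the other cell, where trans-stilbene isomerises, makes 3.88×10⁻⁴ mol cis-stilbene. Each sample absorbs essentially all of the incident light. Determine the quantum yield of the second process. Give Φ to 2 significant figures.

Φ = 0.42

Photons absorbed by the actinometer: 2.76×10⁻⁴ / 0.299 = 9.231×10⁻⁴ mol.
Φ(unknown) = 3.88×10⁻⁴ / 9.231×10⁻⁴ = 0.42.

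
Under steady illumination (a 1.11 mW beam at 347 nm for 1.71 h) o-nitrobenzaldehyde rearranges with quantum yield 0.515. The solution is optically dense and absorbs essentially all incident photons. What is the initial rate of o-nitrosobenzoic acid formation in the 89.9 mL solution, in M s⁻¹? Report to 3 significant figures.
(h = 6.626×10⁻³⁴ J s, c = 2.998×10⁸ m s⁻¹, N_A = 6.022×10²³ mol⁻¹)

Photon energy at 347 nm: hc/λ = (6.626×10⁻³⁴)(2.998×10⁸)/(347×10⁻⁹) = 5.725×10⁻¹⁹ J.
Energy delivered: (1.11 mW)(6156 s) = 6.833 J.
Photons incident: 6.833 / 5.725×10⁻¹⁹ = 1.194×10¹⁹, i.e. 1.194×10¹⁹/6.022×10²³ = 1.983×10⁻⁵ mol.
Product formed: 0.515 × 1.983×10⁻⁵ = 1.021×10⁻⁵ mol.
Rate: 1.021×10⁻⁵ mol / (6156 s × 0.0899 L) = 1.84×10⁻⁸ M s⁻¹.

1.84×10⁻⁸ M s⁻¹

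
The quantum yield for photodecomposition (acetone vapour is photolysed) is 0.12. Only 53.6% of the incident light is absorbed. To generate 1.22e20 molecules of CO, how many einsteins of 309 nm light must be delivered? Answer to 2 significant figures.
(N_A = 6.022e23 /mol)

0.0031 einstein

Product: 1.22e20 / 6.022e23 = 2.026e-4 mol.
Photons that must be absorbed: 2.026e-4 / 0.12 = 0.001688 mol.
Incident photons needed: 0.001688 / 0.536 = 0.003149 mol.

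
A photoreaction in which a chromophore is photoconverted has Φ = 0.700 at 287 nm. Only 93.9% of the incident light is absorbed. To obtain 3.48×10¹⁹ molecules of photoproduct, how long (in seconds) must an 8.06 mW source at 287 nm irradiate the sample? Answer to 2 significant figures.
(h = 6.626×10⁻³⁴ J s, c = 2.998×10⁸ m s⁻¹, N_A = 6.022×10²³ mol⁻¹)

t ≈ 4500 s

Product: 3.48×10¹⁹ / 6.022×10²³ = 5.779×10⁻⁵ mol.
Photons that must be absorbed: 5.779×10⁻⁵ / 0.700 = 8.256×10⁻⁵ mol.
Incident photons needed: 8.256×10⁻⁵ / 0.939 = 8.792×10⁻⁵ mol.
Photon energy: hc/λ = 6.922×10⁻¹⁹ J; per mole, 4.168×10⁵ J mol⁻¹.
Energy required: 8.792×10⁻⁵ × 4.168×10⁵ = 36.65 J.
Time: 36.65 J / 0.00806 W = 4500 s.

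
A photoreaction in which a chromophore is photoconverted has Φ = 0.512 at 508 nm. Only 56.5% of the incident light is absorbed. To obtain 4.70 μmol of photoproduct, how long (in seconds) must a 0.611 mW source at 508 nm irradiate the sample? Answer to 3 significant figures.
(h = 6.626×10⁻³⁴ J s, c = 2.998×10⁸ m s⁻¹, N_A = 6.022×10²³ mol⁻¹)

t ≈ 6260 s

Product: 4.70 μmol = 4.70×10⁻⁶ mol.
Photons that must be absorbed: 4.70×10⁻⁶ / 0.512 = 9.180×10⁻⁶ mol.
Incident photons needed: 9.180×10⁻⁶ / 0.565 = 1.625×10⁻⁵ mol.
Photon energy: hc/λ = 3.910×10⁻¹⁹ J; per mole, 2.355×10⁵ J mol⁻¹.
Energy required: 1.625×10⁻⁵ × 2.355×10⁵ = 3.827 J.
Time: 3.827 J / 0.000611 W = 6260 s.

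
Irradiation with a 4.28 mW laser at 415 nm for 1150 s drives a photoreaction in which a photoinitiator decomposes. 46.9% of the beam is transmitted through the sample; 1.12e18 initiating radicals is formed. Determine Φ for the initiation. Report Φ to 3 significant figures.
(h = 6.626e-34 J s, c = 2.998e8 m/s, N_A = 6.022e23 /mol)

Product: 1.12e18 / 6.022e23 = 1.860e-6 mol.
Photon energy at 415 nm: hc/λ = (6.626e-34)(2.998e8)/(415e-9) = 4.787e-19 J.
Energy delivered: (4.28 mW)(1150 s) = 4.922 J.
Photons incident: 4.922 / 4.787e-19 = 1.028e19, i.e. 1.028e19/6.022e23 = 1.707e-5 mol.
Fraction absorbed: 1 − 46.9/100 = 0.5310.
Photons absorbed: 0.5310 × 1.707e-5 = 9.064e-6 mol.
Φ = 1.860e-6 mol / 9.064e-6 mol photons = 0.205.

Φ = 0.205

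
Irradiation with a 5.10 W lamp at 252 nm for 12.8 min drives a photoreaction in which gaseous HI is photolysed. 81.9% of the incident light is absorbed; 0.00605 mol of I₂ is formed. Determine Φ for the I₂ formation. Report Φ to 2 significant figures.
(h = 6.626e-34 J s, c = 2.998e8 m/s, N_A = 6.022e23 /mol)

Photon energy at 252 nm: hc/λ = (6.626e-34)(2.998e8)/(252e-9) = 7.883e-19 J.
Energy delivered: (5.10 W)(768 s) = 3917 J.
Photons incident: 3917 / 7.883e-19 = 4.969e21, i.e. 4.969e21/6.022e23 = 0.008251 mol.
Photons absorbed: 0.819 × 0.008251 = 0.006758 mol.
Φ = 0.00605 mol / 0.006758 mol photons = 0.90.

Φ = 0.90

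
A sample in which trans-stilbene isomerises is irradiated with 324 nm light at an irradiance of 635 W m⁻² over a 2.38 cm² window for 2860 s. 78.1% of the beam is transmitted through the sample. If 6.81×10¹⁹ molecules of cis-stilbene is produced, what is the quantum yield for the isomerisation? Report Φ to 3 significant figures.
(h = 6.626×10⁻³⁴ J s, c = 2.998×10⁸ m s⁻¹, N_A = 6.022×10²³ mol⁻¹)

Φ = 0.441

Product: 6.81×10¹⁹ / 6.022×10²³ = 1.131×10⁻⁴ mol.
Photon energy at 324 nm: hc/λ = (6.626×10⁻³⁴)(2.998×10⁸)/(324×10⁻⁹) = 6.131×10⁻¹⁹ J.
Energy delivered: (635 W m⁻²)(2.38×10⁻⁴ m²)(2860 s) = 432.2 J.
Photons incident: 432.2 / 6.131×10⁻¹⁹ = 7.049×10²⁰, i.e. 7.049×10²⁰/6.022×10²³ = 0.001171 mol.
Fraction absorbed: 1 − 78.1/100 = 0.2190.
Photons absorbed: 0.2190 × 0.001171 = 2.564×10⁻⁴ mol.
Φ = 1.131×10⁻⁴ mol / 2.564×10⁻⁴ mol photons = 0.441.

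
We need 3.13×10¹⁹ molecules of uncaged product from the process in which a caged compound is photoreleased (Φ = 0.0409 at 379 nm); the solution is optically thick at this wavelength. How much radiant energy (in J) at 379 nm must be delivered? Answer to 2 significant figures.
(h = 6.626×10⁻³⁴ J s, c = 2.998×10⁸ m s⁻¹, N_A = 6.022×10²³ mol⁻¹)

Product: 3.13×10¹⁹ / 6.022×10²³ = 5.198×10⁻⁵ mol.
Photons that must be absorbed: 5.198×10⁻⁵ / 0.0409 = 0.001271 mol.
Photon energy: hc/λ = 5.241×10⁻¹⁹ J; per mole, 3.156×10⁵ J mol⁻¹.
Energy required: 0.001271 × 3.156×10⁵ = 400 J.

400 J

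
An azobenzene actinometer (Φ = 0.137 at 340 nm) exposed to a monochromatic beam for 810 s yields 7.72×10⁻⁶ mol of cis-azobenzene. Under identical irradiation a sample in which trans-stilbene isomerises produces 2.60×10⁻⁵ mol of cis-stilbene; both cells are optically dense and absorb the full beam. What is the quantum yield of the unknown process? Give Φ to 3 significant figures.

Photons absorbed by the actinometer: 7.72×10⁻⁶ / 0.137 = 5.635×10⁻⁵ mol.
Φ(unknown) = 2.60×10⁻⁵ / 5.635×10⁻⁵ = 0.461.

Φ = 0.461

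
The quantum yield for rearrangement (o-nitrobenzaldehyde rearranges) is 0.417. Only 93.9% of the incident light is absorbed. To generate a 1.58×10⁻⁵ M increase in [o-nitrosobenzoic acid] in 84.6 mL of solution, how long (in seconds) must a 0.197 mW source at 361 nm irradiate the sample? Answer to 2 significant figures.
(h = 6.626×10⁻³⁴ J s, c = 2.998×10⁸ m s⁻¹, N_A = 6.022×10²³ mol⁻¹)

Product: (1.58×10⁻⁵ M)(0.0846 L) = 1.337×10⁻⁶ mol.
Photons that must be absorbed: 1.337×10⁻⁶ / 0.417 = 3.206×10⁻⁶ mol.
Incident photons needed: 3.206×10⁻⁶ / 0.939 = 3.414×10⁻⁶ mol.
Photon energy: hc/λ = 5.503×10⁻¹⁹ J; per mole, 3.314×10⁵ J mol⁻¹.
Energy required: 3.414×10⁻⁶ × 3.314×10⁵ = 1.131 J.
Time: 1.131 J / 0.000197 W = 5700 s.

t ≈ 5700 s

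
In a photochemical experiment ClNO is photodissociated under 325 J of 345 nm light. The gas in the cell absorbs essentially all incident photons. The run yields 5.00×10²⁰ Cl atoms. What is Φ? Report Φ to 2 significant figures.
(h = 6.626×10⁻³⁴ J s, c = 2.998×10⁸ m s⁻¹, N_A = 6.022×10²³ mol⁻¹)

Φ = 0.89

Product: 5.00×10²⁰ / 6.022×10²³ = 8.303×10⁻⁴ mol.
Photon energy at 345 nm: hc/λ = (6.626×10⁻³⁴)(2.998×10⁸)/(345×10⁻⁹) = 5.758×10⁻¹⁹ J.
Photons incident: 325 / 5.758×10⁻¹⁹ = 5.644×10²⁰, i.e. 5.644×10²⁰/6.022×10²³ = 9.372×10⁻⁴ mol.
Φ = 8.303×10⁻⁴ mol / 9.372×10⁻⁴ mol photons = 0.89.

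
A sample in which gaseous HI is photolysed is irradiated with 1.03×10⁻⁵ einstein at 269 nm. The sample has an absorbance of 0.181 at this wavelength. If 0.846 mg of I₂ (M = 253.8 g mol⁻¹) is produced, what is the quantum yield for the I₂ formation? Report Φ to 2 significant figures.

Product: 0.846 mg / 253.8 g mol⁻¹ = 3.333×10⁻⁶ mol.
Fraction absorbed: 1 − 10^(−0.181) = 0.3408.
Photons absorbed: 0.3408 × 1.03×10⁻⁵ = 3.510×10⁻⁶ mol.
Φ = 3.333×10⁻⁶ mol / 3.510×10⁻⁶ mol photons = 0.95.

Φ = 0.95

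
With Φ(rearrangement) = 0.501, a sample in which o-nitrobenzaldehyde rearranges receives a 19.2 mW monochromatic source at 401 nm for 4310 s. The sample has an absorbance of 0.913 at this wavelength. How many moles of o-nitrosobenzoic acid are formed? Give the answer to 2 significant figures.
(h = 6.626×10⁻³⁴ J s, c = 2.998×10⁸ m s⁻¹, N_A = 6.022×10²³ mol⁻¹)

Photon energy at 401 nm: hc/λ = (6.626×10⁻³⁴)(2.998×10⁸)/(401×10⁻⁹) = 4.954×10⁻¹⁹ J.
Energy delivered: (19.2 mW)(4310 s) = 82.75 J.
Photons incident: 82.75 / 4.954×10⁻¹⁹ = 1.670×10²⁰, i.e. 1.670×10²⁰/6.022×10²³ = 2.773×10⁻⁴ mol.
Fraction absorbed: 1 − 10^(−0.913) = 0.8778.
Photons absorbed: 0.8778 × 2.773×10⁻⁴ = 2.434×10⁻⁴ mol.
Product: Φ × n_abs = 0.501 × 2.434×10⁻⁴ = 1.219×10⁻⁴ mol.

1.2×10⁻⁴ mol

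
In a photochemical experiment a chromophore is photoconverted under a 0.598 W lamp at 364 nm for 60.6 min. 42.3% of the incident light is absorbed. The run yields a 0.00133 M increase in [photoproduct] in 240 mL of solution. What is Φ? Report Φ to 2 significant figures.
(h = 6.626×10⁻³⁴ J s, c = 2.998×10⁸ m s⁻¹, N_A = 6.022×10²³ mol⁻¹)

Product: (0.00133 M)(0.24 L) = 3.192×10⁻⁴ mol.
Photon energy at 364 nm: hc/λ = (6.626×10⁻³⁴)(2.998×10⁸)/(364×10⁻⁹) = 5.457×10⁻¹⁹ J.
Energy delivered: (0.598 W)(3636 s) = 2174 J.
Photons incident: 2174 / 5.457×10⁻¹⁹ = 3.984×10²¹, i.e. 3.984×10²¹/6.022×10²³ = 0.006616 mol.
Photons absorbed: 0.423 × 0.006616 = 0.002799 mol.
Φ = 3.192×10⁻⁴ mol / 0.002799 mol photons = 0.11.

Φ = 0.11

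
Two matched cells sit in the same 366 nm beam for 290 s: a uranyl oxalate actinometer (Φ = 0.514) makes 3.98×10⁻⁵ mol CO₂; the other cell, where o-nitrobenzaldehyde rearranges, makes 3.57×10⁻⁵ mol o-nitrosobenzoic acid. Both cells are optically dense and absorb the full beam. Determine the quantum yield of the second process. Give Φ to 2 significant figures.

Photons absorbed by the actinometer: 3.98×10⁻⁵ / 0.514 = 7.743×10⁻⁵ mol.
Φ(unknown) = 3.57×10⁻⁵ / 7.743×10⁻⁵ = 0.46.

Φ = 0.46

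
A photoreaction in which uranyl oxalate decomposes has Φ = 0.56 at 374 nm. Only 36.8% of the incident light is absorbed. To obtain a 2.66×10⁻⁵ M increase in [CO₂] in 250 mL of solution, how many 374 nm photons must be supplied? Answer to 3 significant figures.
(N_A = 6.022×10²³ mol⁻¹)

Product: (2.66×10⁻⁵ M)(0.25 L) = 6.650×10⁻⁶ mol.
Photons that must be absorbed: 6.650×10⁻⁶ / 0.56 = 1.187×10⁻⁵ mol.
Incident photons needed: 1.187×10⁻⁵ / 0.368 = 3.226×10⁻⁵ mol.
Photon count: 3.226×10⁻⁵ × 6.022×10²³ = 1.94×10¹⁹.

1.94×10¹⁹ photons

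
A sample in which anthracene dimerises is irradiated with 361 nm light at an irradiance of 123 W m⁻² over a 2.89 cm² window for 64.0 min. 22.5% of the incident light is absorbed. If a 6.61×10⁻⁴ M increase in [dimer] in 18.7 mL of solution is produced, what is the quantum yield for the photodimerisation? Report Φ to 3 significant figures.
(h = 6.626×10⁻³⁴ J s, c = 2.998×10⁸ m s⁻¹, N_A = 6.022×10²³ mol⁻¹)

Product: (6.61×10⁻⁴ M)(0.0187 L) = 1.236×10⁻⁵ mol.
Photon energy at 361 nm: hc/λ = (6.626×10⁻³⁴)(2.998×10⁸)/(361×10⁻⁹) = 5.503×10⁻¹⁹ J.
Energy delivered: (123 W m⁻²)(2.89×10⁻⁴ m²)(3840 s) = 136.5 J.
Photons incident: 136.5 / 5.503×10⁻¹⁹ = 2.480×10²⁰, i.e. 2.480×10²⁰/6.022×10²³ = 4.118×10⁻⁴ mol.
Photons absorbed: 0.225 × 4.118×10⁻⁴ = 9.266×10⁻⁵ mol.
Φ = 1.236×10⁻⁵ mol / 9.266×10⁻⁵ mol photons = 0.133.

Φ = 0.133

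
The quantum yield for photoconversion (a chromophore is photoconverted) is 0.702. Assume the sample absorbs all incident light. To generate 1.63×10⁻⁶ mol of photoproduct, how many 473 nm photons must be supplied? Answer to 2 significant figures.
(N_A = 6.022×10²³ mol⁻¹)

Photons that must be absorbed: 1.63×10⁻⁶ / 0.702 = 2.322×10⁻⁶ mol.
Photon count: 2.322×10⁻⁶ × 6.022×10²³ = 1.4×10¹⁸.

1.4×10¹⁸ photons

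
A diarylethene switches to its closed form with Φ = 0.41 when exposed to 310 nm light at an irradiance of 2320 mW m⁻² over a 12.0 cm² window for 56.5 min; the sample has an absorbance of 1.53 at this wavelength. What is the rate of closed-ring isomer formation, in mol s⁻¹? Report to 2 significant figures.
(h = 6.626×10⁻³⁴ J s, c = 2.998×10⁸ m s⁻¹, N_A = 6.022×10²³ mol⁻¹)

2.9×10⁻⁹ mol s⁻¹

Photon energy at 310 nm: hc/λ = (6.626×10⁻³⁴)(2.998×10⁸)/(310×10⁻⁹) = 6.408×10⁻¹⁹ J.
Energy delivered: (2320 mW m⁻²)(12.0×10⁻⁴ m²)(3390 s) = 9.438 J.
Photons incident: 9.438 / 6.408×10⁻¹⁹ = 1.473×10¹⁹, i.e. 1.473×10¹⁹/6.022×10²³ = 2.446×10⁻⁵ mol.
Fraction absorbed: 1 − 10^(−1.53) = 0.9705.
Photons absorbed: 0.9705 × 2.446×10⁻⁵ = 2.374×10⁻⁵ mol.
Product formed: 0.41 × 2.374×10⁻⁵ = 9.733×10⁻⁶ mol.
Rate: 9.733×10⁻⁶ / 3390 s = 2.9×10⁻⁹ mol s⁻¹.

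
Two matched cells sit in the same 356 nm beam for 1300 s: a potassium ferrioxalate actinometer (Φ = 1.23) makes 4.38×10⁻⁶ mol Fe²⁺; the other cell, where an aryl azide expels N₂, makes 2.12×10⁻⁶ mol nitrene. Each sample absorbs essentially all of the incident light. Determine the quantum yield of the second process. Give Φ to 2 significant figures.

Photons absorbed by the actinometer: 4.38×10⁻⁶ / 1.23 = 3.561×10⁻⁶ mol.
Φ(unknown) = 2.12×10⁻⁶ / 3.561×10⁻⁶ = 0.60.

Φ = 0.60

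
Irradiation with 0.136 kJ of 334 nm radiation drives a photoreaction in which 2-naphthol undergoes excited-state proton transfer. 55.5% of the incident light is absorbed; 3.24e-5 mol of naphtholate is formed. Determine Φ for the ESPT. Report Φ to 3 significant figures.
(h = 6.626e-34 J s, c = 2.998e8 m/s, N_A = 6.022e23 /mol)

Φ = 0.154

Photon energy at 334 nm: hc/λ = (6.626e-34)(2.998e8)/(334e-9) = 5.948e-19 J.
Incident energy: 0.136 kJ = 136 J.
Photons incident: 136 / 5.948e-19 = 2.286e20, i.e. 2.286e20/6.022e23 = 3.796e-4 mol.
Photons absorbed: 0.555 × 3.796e-4 = 2.107e-4 mol.
Φ = 3.24e-5 mol / 2.107e-4 mol photons = 0.154.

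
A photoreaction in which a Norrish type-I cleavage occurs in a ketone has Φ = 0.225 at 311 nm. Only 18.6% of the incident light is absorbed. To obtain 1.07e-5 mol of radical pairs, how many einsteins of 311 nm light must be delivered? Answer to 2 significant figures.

Photons that must be absorbed: 1.07e-5 / 0.225 = 4.756e-5 mol.
Incident photons needed: 4.756e-5 / 0.186 = 2.557e-4 mol.

2.6e-4 einstein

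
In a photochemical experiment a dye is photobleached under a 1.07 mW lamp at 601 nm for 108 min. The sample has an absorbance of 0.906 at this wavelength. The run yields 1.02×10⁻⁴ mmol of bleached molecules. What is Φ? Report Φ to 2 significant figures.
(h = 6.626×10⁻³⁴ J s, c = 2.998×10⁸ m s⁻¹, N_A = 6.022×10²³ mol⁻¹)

Product: 1.02×10⁻⁴ mmol = 1.02×10⁻⁷ mol.
Photon energy at 601 nm: hc/λ = (6.626×10⁻³⁴)(2.998×10⁸)/(601×10⁻⁹) = 3.305×10⁻¹⁹ J.
Energy delivered: (1.07 mW)(6480 s) = 6.934 J.
Photons incident: 6.934 / 3.305×10⁻¹⁹ = 2.098×10¹⁹, i.e. 2.098×10¹⁹/6.022×10²³ = 3.484×10⁻⁵ mol.
Fraction absorbed: 1 − 10^(−0.906) = 0.8758.
Photons absorbed: 0.8758 × 3.484×10⁻⁵ = 3.051×10⁻⁵ mol.
Φ = 1.02×10⁻⁷ mol / 3.051×10⁻⁵ mol photons = 0.0033.

Φ = 0.0033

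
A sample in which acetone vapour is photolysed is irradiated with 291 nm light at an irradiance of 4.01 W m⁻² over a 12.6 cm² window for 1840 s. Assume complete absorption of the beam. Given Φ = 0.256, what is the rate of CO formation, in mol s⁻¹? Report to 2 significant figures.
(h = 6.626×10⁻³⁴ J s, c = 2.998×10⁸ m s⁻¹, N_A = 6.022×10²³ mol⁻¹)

Photon energy at 291 nm: hc/λ = (6.626×10⁻³⁴)(2.998×10⁸)/(291×10⁻⁹) = 6.826×10⁻¹⁹ J.
Energy delivered: (4.01 W m⁻²)(12.6×10⁻⁴ m²)(1840 s) = 9.297 J.
Photons incident: 9.297 / 6.826×10⁻¹⁹ = 1.362×10¹⁹, i.e. 1.362×10¹⁹/6.022×10²³ = 2.262×10⁻⁵ mol.
Product formed: 0.256 × 2.262×10⁻⁵ = 5.791×10⁻⁶ mol.
Rate: 5.791×10⁻⁶ / 1840 s = 3.1×10⁻⁹ mol s⁻¹.

3.1×10⁻⁹ mol s⁻¹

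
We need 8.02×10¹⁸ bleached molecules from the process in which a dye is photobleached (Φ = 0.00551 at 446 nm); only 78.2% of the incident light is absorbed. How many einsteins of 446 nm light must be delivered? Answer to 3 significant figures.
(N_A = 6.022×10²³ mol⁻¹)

Product: 8.02×10¹⁸ / 6.022×10²³ = 1.332×10⁻⁵ mol.
Photons that must be absorbed: 1.332×10⁻⁵ / 0.00551 = 0.002417 mol.
Incident photons needed: 0.002417 / 0.782 = 0.003091 mol.

0.00309 einstein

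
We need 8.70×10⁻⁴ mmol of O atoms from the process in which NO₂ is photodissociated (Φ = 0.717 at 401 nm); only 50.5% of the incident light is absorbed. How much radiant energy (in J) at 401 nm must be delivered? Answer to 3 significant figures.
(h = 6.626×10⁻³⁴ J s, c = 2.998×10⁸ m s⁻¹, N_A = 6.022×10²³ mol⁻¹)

0.717 J

Product: 8.70×10⁻⁴ mmol = 8.70×10⁻⁷ mol.
Photons that must be absorbed: 8.70×10⁻⁷ / 0.717 = 1.213×10⁻⁶ mol.
Incident photons needed: 1.213×10⁻⁶ / 0.505 = 2.402×10⁻⁶ mol.
Photon energy: hc/λ = 4.954×10⁻¹⁹ J; per mole, 2.983×10⁵ J mol⁻¹.
Energy required: 2.402×10⁻⁶ × 2.983×10⁵ = 0.717 J.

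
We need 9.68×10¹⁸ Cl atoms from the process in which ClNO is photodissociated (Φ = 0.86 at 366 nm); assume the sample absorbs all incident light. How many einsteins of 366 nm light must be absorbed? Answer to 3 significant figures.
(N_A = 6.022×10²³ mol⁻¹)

Product: 9.68×10¹⁸ / 6.022×10²³ = 1.607×10⁻⁵ mol.
Photons that must be absorbed: 1.607×10⁻⁵ / 0.86 = 1.869×10⁻⁵ mol.

1.87×10⁻⁵ einstein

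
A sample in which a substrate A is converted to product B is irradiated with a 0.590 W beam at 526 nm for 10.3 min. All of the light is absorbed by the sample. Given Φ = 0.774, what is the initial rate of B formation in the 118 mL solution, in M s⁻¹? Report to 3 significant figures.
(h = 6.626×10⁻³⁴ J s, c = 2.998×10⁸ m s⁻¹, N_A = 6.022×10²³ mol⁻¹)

1.70×10⁻⁵ M s⁻¹

Photon energy at 526 nm: hc/λ = (6.626×10⁻³⁴)(2.998×10⁸)/(526×10⁻⁹) = 3.777×10⁻¹⁹ J.
Energy delivered: (0.590 W)(618 s) = 364.6 J.
Photons incident: 364.6 / 3.777×10⁻¹⁹ = 9.653×10²⁰, i.e. 9.653×10²⁰/6.022×10²³ = 0.001603 mol.
Product formed: 0.774 × 0.001603 = 0.001241 mol.
Rate: 0.001241 mol / (618 s × 0.118 L) = 1.70×10⁻⁵ M s⁻¹.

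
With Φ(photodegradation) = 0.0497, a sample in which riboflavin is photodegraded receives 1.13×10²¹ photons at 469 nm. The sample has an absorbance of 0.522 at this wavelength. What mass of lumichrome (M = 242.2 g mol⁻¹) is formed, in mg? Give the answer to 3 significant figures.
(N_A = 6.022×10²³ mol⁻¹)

15.8 mg

Moles of photons: 1.13×10²¹ / 6.022×10²³ = 0.001876 mol.
Fraction absorbed: 1 − 10^(−0.522) = 0.6994.
Photons absorbed: 0.6994 × 0.001876 = 0.001312 mol.
Product: Φ × n_abs = 0.0497 × 0.001312 = 6.521×10⁻⁵ mol.
Mass: 6.521×10⁻⁵ × 242.2 = 0.01579 g = 15.8 mg.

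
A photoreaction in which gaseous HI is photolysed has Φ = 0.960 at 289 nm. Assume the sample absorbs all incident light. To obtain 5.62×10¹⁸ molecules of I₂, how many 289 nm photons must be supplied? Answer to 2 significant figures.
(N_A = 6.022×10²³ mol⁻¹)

5.9×10¹⁸ photons

Product: 5.62×10¹⁸ / 6.022×10²³ = 9.332×10⁻⁶ mol.
Photons that must be absorbed: 9.332×10⁻⁶ / 0.960 = 9.721×10⁻⁶ mol.
Photon count: 9.721×10⁻⁶ × 6.022×10²³ = 5.9×10¹⁸.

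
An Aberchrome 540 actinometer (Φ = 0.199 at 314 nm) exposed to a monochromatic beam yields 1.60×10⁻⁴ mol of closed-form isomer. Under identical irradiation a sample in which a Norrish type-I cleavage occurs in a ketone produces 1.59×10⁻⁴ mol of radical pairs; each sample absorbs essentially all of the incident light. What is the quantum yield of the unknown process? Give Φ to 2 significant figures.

Φ = 0.20

Photons absorbed by the actinometer: 1.60×10⁻⁴ / 0.199 = 8.040×10⁻⁴ mol.
Φ(unknown) = 1.59×10⁻⁴ / 8.040×10⁻⁴ = 0.20.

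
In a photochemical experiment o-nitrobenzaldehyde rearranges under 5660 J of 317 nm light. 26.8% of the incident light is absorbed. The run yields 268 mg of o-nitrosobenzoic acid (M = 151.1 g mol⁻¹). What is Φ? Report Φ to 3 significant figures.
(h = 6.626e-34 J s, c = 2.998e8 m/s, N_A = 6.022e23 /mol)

Φ = 0.441

Product: 268 mg / 151.1 g mol⁻¹ = 0.001774 mol.
Photon energy at 317 nm: hc/λ = (6.626e-34)(2.998e8)/(317e-9) = 6.266e-19 J.
Photons incident: 5660 / 6.266e-19 = 9.033e21, i.e. 9.033e21/6.022e23 = 0.01500 mol.
Photons absorbed: 0.268 × 0.01500 = 0.004020 mol.
Φ = 0.001774 mol / 0.004020 mol photons = 0.441.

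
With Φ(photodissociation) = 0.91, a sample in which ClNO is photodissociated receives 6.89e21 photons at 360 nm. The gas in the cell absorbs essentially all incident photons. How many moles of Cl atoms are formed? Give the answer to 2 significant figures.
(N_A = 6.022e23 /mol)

0.010 mol

Moles of photons: 6.89e21 / 6.022e23 = 0.01144 mol.
Product: Φ × n_abs = 0.91 × 0.01144 = 0.01041 mol.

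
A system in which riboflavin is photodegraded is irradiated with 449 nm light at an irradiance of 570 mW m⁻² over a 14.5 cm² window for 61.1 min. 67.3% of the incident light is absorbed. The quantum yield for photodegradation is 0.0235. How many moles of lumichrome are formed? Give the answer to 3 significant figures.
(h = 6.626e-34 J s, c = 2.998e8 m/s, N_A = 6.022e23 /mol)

Photon energy at 449 nm: hc/λ = (6.626e-34)(2.998e8)/(449e-9) = 4.424e-19 J.
Energy delivered: (570 mW m⁻²)(14.5e-4 m²)(3666 s) = 3.030 J.
Photons incident: 3.030 / 4.424e-19 = 6.849e18, i.e. 6.849e18/6.022e23 = 1.137e-5 mol.
Photons absorbed: 0.673 × 1.137e-5 = 7.652e-6 mol.
Product: Φ × n_abs = 0.0235 × 7.652e-6 = 1.798e-7 mol.

1.80e-7 mol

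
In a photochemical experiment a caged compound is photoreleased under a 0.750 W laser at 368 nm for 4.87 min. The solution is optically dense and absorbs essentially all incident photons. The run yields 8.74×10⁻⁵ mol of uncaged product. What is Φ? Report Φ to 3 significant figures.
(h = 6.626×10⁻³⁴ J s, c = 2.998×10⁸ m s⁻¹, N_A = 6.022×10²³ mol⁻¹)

Φ = 0.130

Photon energy at 368 nm: hc/λ = (6.626×10⁻³⁴)(2.998×10⁸)/(368×10⁻⁹) = 5.398×10⁻¹⁹ J.
Energy delivered: (0.750 W)(292.2 s) = 219.1 J.
Photons incident: 219.1 / 5.398×10⁻¹⁹ = 4.059×10²⁰, i.e. 4.059×10²⁰/6.022×10²³ = 6.740×10⁻⁴ mol.
Φ = 8.74×10⁻⁵ mol / 6.740×10⁻⁴ mol photons = 0.130.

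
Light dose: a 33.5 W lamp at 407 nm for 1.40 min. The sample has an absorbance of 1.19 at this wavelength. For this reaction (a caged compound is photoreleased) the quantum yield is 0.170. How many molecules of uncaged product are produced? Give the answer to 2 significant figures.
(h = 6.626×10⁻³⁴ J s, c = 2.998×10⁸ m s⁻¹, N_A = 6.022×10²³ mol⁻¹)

Photon energy at 407 nm: hc/λ = (6.626×10⁻³⁴)(2.998×10⁸)/(407×10⁻⁹) = 4.881×10⁻¹⁹ J.
Energy delivered: (33.5 W)(84 s) = 2814 J.
Photons incident: 2814 / 4.881×10⁻¹⁹ = 5.765×10²¹, i.e. 5.765×10²¹/6.022×10²³ = 0.009573 mol.
Fraction absorbed: 1 − 10^(−1.19) = 0.9354.
Photons absorbed: 0.9354 × 0.009573 = 0.008955 mol.
Product: Φ × n_abs = 0.170 × 0.008955 = 0.001522 mol.
As a count: 0.001522 × 6.022×10²³ = 9.2×10²⁰.

9.2×10²⁰ molecules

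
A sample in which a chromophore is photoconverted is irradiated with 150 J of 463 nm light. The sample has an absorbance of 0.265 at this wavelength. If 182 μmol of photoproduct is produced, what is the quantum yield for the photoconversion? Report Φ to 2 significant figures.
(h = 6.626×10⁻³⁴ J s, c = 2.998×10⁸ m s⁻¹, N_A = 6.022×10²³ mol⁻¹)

Φ = 0.69

Product: 182 μmol = 1.82×10⁻⁴ mol.
Photon energy at 463 nm: hc/λ = (6.626×10⁻³⁴)(2.998×10⁸)/(463×10⁻⁹) = 4.290×10⁻¹⁹ J.
Photons incident: 150 / 4.290×10⁻¹⁹ = 3.497×10²⁰, i.e. 3.497×10²⁰/6.022×10²³ = 5.807×10⁻⁴ mol.
Fraction absorbed: 1 − 10^(−0.265) = 0.4567.
Photons absorbed: 0.4567 × 5.807×10⁻⁴ = 2.652×10⁻⁴ mol.
Φ = 1.82×10⁻⁴ mol / 2.652×10⁻⁴ mol photons = 0.69.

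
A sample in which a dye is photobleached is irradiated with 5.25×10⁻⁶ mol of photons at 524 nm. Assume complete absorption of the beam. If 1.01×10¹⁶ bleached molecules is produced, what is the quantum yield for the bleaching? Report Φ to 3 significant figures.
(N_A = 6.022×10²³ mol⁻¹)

Product: 1.01×10¹⁶ / 6.022×10²³ = 1.677×10⁻⁸ mol.
Φ = 1.677×10⁻⁸ mol / 5.25×10⁻⁶ mol photons = 0.00319.

Φ = 0.00319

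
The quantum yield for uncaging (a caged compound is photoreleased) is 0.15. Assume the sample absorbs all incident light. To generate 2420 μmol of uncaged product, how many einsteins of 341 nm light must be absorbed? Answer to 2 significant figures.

Product: 2420 μmol = 0.00242 mol.
Photons that must be absorbed: 0.00242 / 0.15 = 0.01613 mol.

0.016 einstein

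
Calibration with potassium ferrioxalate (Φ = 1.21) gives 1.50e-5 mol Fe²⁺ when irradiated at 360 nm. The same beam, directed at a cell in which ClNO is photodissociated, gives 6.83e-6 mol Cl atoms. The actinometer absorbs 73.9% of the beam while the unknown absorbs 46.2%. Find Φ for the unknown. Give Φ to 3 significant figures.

Photons absorbed by the actinometer: 1.50e-5 / 1.21 = 1.240e-5 mol.
Incident flux: 1.240e-5 / 0.739 = 1.678e-5 einstein.
Absorbed by unknown: 0.462 × 1.678e-5 = 7.752e-6 mol.
Φ(unknown) = 6.83e-6 / 7.752e-6 = 0.881.

Φ = 0.881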